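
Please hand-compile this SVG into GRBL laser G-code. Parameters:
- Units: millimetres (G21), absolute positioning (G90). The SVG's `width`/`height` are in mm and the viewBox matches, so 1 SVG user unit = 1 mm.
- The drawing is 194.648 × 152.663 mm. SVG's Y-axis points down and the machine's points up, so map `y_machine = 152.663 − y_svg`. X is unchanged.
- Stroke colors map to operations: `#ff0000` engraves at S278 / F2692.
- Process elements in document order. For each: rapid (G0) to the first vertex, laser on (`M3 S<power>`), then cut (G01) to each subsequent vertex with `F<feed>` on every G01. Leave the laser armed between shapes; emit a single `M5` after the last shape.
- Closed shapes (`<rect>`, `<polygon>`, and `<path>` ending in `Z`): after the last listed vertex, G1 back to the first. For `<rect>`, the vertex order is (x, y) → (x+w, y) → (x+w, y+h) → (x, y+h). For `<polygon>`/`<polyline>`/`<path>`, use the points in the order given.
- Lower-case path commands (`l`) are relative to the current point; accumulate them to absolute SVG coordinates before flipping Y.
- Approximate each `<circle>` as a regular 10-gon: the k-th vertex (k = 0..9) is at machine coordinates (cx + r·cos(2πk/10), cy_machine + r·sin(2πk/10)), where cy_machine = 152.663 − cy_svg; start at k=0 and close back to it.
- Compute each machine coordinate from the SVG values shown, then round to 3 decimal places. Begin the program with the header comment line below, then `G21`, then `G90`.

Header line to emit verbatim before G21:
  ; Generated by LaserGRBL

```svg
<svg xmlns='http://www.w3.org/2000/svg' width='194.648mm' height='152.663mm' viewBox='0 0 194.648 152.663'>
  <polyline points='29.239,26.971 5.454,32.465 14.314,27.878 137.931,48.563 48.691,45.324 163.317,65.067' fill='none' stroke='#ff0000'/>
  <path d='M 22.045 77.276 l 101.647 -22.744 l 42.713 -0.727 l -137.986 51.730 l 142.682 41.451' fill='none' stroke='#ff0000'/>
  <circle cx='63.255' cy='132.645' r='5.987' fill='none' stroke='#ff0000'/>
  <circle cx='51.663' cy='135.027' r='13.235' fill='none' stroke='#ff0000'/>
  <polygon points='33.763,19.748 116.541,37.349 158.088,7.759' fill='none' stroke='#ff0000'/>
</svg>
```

; Generated by LaserGRBL
G21
G90
G0 X29.239 Y125.692
M3 S278
G01 X5.454 Y120.198 F2692
G01 X14.314 Y124.785 F2692
G01 X137.931 Y104.100 F2692
G01 X48.691 Y107.339 F2692
G01 X163.317 Y87.596 F2692
G0 X22.045 Y75.387
M3 S278
G01 X123.692 Y98.131 F2692
G01 X166.405 Y98.858 F2692
G01 X28.419 Y47.128 F2692
G01 X171.101 Y5.677 F2692
G0 X69.242 Y20.018
M3 S278
G01 X68.099 Y23.537 F2692
G01 X65.105 Y25.712 F2692
G01 X61.405 Y25.712 F2692
G01 X58.411 Y23.537 F2692
G01 X57.268 Y20.018 F2692
G01 X58.411 Y16.499 F2692
G01 X61.405 Y14.324 F2692
G01 X65.105 Y14.324 F2692
G01 X68.099 Y16.499 F2692
G01 X69.242 Y20.018 F2692
G0 X64.898 Y17.636
M3 S278
G01 X62.370 Y25.415 F2692
G01 X55.753 Y30.223 F2692
G01 X47.573 Y30.223 F2692
G01 X40.956 Y25.415 F2692
G01 X38.428 Y17.636 F2692
G01 X40.956 Y9.857 F2692
G01 X47.573 Y5.049 F2692
G01 X55.753 Y5.049 F2692
G01 X62.370 Y9.857 F2692
G01 X64.898 Y17.636 F2692
G0 X33.763 Y132.915
M3 S278
G01 X116.541 Y115.314 F2692
G01 X158.088 Y144.904 F2692
G01 X33.763 Y132.915 F2692
M5

1 u = 1 mm; y_m = 152.663 − y.

[1] `<polyline>` open polyline, #ff0000→engrave S278 F2692: (29.239,125.692) → (5.454,120.198) → (14.314,124.785) → (137.931,104.100) → (48.691,107.339) → (163.317,87.596)

[2] `<path>` open polyline, #ff0000→engrave S278 F2692: (22.045,75.387) → (123.692,98.131) → (166.405,98.858) → (28.419,47.128) → (171.101,5.677)

[3] `<circle>` circle, #ff0000→engrave S278 F2692: (69.242,20.018) → (68.099,23.537) → (65.105,25.712) → (61.405,25.712) → (58.411,23.537) → (57.268,20.018) → (58.411,16.499) → (61.405,14.324) → (65.105,14.324) → (68.099,16.499) → (69.242,20.018) (closed)

[4] `<circle>` circle, #ff0000→engrave S278 F2692: (64.898,17.636) → (62.370,25.415) → (55.753,30.223) → (47.573,30.223) → (40.956,25.415) → (38.428,17.636) → (40.956,9.857) → (47.573,5.049) → (55.753,5.049) → (62.370,9.857) → (64.898,17.636) (closed)

[5] `<polygon>` closed polygon, #ff0000→engrave S278 F2692: (33.763,132.915) → (116.541,115.314) → (158.088,144.904) → (33.763,132.915) (closed)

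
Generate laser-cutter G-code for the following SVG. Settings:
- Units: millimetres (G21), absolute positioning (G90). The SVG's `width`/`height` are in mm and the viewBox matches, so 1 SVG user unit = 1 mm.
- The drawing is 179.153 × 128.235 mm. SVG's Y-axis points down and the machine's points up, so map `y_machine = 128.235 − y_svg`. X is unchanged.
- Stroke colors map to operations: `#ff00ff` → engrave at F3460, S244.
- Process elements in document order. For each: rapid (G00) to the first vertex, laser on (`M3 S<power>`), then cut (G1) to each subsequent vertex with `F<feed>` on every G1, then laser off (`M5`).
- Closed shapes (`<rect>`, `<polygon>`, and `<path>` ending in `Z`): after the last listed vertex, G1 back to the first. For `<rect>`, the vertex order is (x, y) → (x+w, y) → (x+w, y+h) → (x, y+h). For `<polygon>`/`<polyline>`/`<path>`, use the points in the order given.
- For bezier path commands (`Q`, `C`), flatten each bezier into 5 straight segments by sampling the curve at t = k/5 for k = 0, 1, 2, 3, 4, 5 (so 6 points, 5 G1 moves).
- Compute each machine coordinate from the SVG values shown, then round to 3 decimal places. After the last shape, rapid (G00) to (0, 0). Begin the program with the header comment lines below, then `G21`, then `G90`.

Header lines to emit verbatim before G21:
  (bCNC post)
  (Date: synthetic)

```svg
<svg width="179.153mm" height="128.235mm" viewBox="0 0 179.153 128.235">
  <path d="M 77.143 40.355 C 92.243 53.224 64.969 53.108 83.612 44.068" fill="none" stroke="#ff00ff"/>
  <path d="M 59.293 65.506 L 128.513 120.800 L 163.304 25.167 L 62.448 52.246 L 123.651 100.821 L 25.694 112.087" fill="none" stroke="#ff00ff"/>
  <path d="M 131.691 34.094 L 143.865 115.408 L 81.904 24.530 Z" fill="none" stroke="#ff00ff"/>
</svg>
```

1 u = 1 mm; y_m = 128.235 − y.

[1] `<path>` cubic bezier, #ff00ff→engrave S244 F3460: (77.143,87.880) → (81.824,81.684) → (80.574,78.410) → (77.630,77.862) → (77.230,79.846) → (83.612,84.167)

[2] `<path>` open polyline, #ff00ff→engrave S244 F3460: (59.293,62.729) → (128.513,7.435) → (163.304,103.068) → (62.448,75.989) → (123.651,27.414) → (25.694,16.148)

[3] `<path>` closed polygon, #ff00ff→engrave S244 F3460: (131.691,94.141) → (143.865,12.827) → (81.904,103.705) → (131.691,94.141) (closed)

(bCNC post)
(Date: synthetic)
G21
G90
G00 X77.143 Y87.880
M3 S244
G1 X81.824 Y81.684 F3460
G1 X80.574 Y78.410 F3460
G1 X77.630 Y77.862 F3460
G1 X77.230 Y79.846 F3460
G1 X83.612 Y84.167 F3460
M5
G00 X59.293 Y62.729
M3 S244
G1 X128.513 Y7.435 F3460
G1 X163.304 Y103.068 F3460
G1 X62.448 Y75.989 F3460
G1 X123.651 Y27.414 F3460
G1 X25.694 Y16.148 F3460
M5
G00 X131.691 Y94.141
M3 S244
G1 X143.865 Y12.827 F3460
G1 X81.904 Y103.705 F3460
G1 X131.691 Y94.141 F3460
M5
G00 X0.000 Y0.000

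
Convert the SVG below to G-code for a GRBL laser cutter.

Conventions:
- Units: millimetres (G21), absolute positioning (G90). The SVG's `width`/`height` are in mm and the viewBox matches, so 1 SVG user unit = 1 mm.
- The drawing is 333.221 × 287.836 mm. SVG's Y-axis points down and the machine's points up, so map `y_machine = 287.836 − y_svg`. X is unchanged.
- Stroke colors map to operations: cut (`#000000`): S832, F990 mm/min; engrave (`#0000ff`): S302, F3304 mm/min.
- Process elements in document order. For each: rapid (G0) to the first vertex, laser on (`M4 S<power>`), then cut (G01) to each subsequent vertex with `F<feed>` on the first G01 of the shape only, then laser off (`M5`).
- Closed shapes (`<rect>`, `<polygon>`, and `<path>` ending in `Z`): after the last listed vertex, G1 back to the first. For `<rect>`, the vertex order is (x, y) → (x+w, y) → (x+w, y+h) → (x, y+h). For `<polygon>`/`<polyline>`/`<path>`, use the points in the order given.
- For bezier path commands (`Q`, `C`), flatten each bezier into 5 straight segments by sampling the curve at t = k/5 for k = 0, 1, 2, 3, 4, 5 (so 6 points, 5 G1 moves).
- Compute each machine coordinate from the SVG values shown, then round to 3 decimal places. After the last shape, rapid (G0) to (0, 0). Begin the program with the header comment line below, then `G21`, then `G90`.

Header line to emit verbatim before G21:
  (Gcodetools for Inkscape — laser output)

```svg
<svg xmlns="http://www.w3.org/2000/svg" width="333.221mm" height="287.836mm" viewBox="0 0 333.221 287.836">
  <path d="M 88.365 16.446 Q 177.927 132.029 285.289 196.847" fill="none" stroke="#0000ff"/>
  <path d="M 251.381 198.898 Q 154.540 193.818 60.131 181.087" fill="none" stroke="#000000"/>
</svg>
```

viewBox `0 0 333.221 287.836` with mm width/height → 1 unit = 1 mm. Flip: y_m = 287.836 − y_svg.

**Shape 1** — `<path>` quadratic bezier, stroke `#0000ff` → engrave (S302, F3304). Control points (SVG): P0=(88.365,16.446), P1=(177.927,132.029), P2=(285.289,196.847); sampled at t=k/5. Machine vertices: (88.365,271.390) → (124.902,227.187) → (162.863,187.046) → (202.247,150.966) → (243.056,118.947) → (285.289,90.989). Open path.

**Shape 2** — `<path>` quadratic bezier, stroke `#000000` → cut (S832, F990). Control points (SVG): P0=(251.381,198.898), P1=(154.540,193.818), P2=(60.131,181.087); sampled at t=k/5. Machine vertices: (251.381,88.938) → (212.742,91.276) → (174.297,94.226) → (136.047,97.788) → (97.992,101.963) → (60.131,106.749). Open path.

(Gcodetools for Inkscape — laser output)
G21
G90
G0 X88.365 Y271.390
M4 S302
G01 X124.902 Y227.187 F3304
G01 X162.863 Y187.046
G01 X202.247 Y150.966
G01 X243.056 Y118.947
G01 X285.289 Y90.989
M5
G0 X251.381 Y88.938
M4 S832
G01 X212.742 Y91.276 F990
G01 X174.297 Y94.226
G01 X136.047 Y97.788
G01 X97.992 Y101.963
G01 X60.131 Y106.749
M5
G0 X0.000 Y0.000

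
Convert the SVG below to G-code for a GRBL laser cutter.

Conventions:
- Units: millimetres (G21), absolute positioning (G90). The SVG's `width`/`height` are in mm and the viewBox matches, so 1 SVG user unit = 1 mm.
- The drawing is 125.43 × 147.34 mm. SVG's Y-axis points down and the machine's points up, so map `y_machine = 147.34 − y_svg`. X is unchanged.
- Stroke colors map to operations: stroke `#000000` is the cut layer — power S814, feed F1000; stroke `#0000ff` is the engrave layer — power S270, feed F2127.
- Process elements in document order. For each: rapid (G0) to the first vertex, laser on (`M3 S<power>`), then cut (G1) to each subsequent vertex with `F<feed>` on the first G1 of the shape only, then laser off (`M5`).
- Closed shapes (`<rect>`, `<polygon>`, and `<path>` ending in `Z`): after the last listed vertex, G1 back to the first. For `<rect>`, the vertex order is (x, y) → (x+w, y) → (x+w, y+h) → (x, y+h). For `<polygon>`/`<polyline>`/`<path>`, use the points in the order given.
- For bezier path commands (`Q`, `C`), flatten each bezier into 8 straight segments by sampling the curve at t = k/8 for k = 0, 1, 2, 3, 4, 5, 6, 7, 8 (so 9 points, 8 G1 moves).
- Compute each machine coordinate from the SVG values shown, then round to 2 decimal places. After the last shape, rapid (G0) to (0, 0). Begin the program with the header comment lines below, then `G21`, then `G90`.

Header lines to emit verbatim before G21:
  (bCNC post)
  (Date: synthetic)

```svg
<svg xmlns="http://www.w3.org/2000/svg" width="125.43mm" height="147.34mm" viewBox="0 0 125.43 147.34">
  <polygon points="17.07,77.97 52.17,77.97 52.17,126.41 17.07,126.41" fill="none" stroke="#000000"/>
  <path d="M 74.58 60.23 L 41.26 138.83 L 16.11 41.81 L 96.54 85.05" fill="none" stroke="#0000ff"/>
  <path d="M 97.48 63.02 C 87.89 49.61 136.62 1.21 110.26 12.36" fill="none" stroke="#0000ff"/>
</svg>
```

Since the viewBox matches the mm dimensions, user units are millimetres directly. The only transform is the Y-flip y_m = 147.34 − y_svg.

Shape 1 is a rectangle drawn with `<polygon>`. Its stroke #000000 means cut at S814, F1000. After flipping Y the toolpath is (17.07,69.37) → (52.17,69.37) → (52.17,20.93) → (17.07,20.93) → (17.07,69.37), returning to the start.

Shape 2 is a open polyline drawn with `<path>`. Its stroke #0000ff means engrave at S270, F2127. After flipping Y the toolpath is (74.58,87.11) → (41.26,8.51) → (16.11,105.53) → (96.54,62.29).

Shape 3 is a cubic bezier drawn with `<path>`. Its stroke #0000ff means engrave at S270, F2127. After flipping Y the toolpath is (97.48,84.32) → (96.36,90.80) → (99.14,99.46) → (104.26,109.18) → (110.16,118.86) → (115.27,127.39) → (118.04,133.65) → (116.89,136.55) → (110.26,134.98).

(bCNC post)
(Date: synthetic)
G21
G90
G0 X17.07 Y69.37
M3 S814
G1 X52.17 Y69.37 F1000
G1 X52.17 Y20.93
G1 X17.07 Y20.93
G1 X17.07 Y69.37
M5
G0 X74.58 Y87.11
M3 S270
G1 X41.26 Y8.51 F2127
G1 X16.11 Y105.53
G1 X96.54 Y62.29
M5
G0 X97.48 Y84.32
M3 S270
G1 X96.36 Y90.80 F2127
G1 X99.14 Y99.46
G1 X104.26 Y109.18
G1 X110.16 Y118.86
G1 X115.27 Y127.39
G1 X118.04 Y133.65
G1 X116.89 Y136.55
G1 X110.26 Y134.98
M5
G0 X0.00 Y0.00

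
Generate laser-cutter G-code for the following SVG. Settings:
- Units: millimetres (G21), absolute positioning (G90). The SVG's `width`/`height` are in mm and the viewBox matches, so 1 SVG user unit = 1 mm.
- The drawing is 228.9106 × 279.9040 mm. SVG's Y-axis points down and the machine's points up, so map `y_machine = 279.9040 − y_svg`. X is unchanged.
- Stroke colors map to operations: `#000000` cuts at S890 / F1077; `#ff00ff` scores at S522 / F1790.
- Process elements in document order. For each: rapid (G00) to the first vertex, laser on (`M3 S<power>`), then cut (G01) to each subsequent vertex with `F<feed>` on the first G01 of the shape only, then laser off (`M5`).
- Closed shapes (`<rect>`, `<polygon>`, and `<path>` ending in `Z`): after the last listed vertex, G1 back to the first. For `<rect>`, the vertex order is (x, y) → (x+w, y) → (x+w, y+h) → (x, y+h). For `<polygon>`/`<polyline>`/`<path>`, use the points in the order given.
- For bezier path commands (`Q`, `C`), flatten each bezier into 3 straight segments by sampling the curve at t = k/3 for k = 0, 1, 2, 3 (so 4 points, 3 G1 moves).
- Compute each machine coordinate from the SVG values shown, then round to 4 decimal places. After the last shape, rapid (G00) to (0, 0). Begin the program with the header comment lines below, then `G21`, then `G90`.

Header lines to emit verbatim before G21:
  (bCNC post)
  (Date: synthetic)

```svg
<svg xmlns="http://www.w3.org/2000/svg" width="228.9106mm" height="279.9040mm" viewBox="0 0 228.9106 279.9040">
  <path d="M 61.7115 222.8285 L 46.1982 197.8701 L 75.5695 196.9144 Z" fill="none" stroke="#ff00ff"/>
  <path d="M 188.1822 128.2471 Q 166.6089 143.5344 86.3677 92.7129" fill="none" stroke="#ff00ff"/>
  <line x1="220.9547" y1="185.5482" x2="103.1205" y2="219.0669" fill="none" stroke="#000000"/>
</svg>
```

1 u = 1 mm; y_m = 279.9040 − y.

[1] `<path>` regular polygon, #ff00ff→score S522 F1790: (61.7115,57.0755) → (46.1982,82.0339) → (75.5695,82.9896) → (61.7115,57.0755) (closed)

[2] `<path>` quadratic bezier, #ff00ff→score S522 F1790: (188.1822,151.6569) → (167.2813,148.8108) → (133.3432,160.6555) → (86.3677,187.1911)

[3] `<line>` line segment, #000000→cut S890 F1077: (220.9547,94.3558) → (103.1205,60.8371)

(bCNC post)
(Date: synthetic)
G21
G90
G00 X61.7115 Y57.0755
M3 S522
G01 X46.1982 Y82.0339 F1790
G01 X75.5695 Y82.9896
G01 X61.7115 Y57.0755
M5
G00 X188.1822 Y151.6569
M3 S522
G01 X167.2813 Y148.8108 F1790
G01 X133.3432 Y160.6555
G01 X86.3677 Y187.1911
M5
G00 X220.9547 Y94.3558
M3 S890
G01 X103.1205 Y60.8371 F1077
M5
G00 X0.0000 Y0.0000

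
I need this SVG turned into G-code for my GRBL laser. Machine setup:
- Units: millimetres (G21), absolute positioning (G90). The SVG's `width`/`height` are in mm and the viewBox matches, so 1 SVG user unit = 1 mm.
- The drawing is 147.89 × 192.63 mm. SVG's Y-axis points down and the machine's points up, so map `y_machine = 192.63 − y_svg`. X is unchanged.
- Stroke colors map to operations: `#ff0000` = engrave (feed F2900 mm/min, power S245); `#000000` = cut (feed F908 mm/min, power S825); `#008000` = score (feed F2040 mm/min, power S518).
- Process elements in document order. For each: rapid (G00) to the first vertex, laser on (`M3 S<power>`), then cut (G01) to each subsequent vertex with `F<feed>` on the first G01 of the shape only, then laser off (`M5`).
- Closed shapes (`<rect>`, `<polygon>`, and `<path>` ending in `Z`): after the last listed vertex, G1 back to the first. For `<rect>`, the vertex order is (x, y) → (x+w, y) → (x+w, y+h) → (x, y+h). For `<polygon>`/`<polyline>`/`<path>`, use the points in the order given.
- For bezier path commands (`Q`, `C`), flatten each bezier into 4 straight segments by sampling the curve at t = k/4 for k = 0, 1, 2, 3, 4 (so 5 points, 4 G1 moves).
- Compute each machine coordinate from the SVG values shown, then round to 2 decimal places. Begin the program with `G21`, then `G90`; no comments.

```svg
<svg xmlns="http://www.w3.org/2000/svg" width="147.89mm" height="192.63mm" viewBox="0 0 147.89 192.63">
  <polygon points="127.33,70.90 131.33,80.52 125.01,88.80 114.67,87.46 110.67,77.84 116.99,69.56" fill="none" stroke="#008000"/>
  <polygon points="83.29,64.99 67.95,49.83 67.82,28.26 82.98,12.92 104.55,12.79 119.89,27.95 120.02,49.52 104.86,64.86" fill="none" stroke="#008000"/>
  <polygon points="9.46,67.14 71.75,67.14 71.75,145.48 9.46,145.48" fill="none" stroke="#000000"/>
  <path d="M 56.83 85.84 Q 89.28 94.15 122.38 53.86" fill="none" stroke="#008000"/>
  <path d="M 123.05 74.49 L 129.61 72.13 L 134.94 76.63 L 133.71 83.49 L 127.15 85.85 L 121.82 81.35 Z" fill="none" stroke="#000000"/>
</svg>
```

G21
G90
G00 X127.33 Y121.73
M3 S518
G01 X131.33 Y112.11 F2040
G01 X125.01 Y103.83
G01 X114.67 Y105.17
G01 X110.67 Y114.79
G01 X116.99 Y123.07
G01 X127.33 Y121.73
M5
G00 X83.29 Y127.64
M3 S518
G01 X67.95 Y142.80 F2040
G01 X67.82 Y164.37
G01 X82.98 Y179.71
G01 X104.55 Y179.84
G01 X119.89 Y164.68
G01 X120.02 Y143.11
G01 X104.86 Y127.77
G01 X83.29 Y127.64
M5
G00 X9.46 Y125.49
M3 S825
G01 X71.75 Y125.49 F908
G01 X71.75 Y47.15
G01 X9.46 Y47.15
G01 X9.46 Y125.49
M5
G00 X56.83 Y106.79
M3 S518
G01 X73.10 Y105.67 F2040
G01 X89.44 Y110.63
G01 X105.87 Y121.66
G01 X122.38 Y138.77
M5
G00 X123.05 Y118.14
M3 S825
G01 X129.61 Y120.50 F908
G01 X134.94 Y116.00
G01 X133.71 Y109.14
G01 X127.15 Y106.78
G01 X121.82 Y111.28
G01 X123.05 Y118.14
M5

1 u = 1 mm; y_m = 192.63 − y.

[1] `<polygon>` regular polygon, #008000→score S518 F2040: (127.33,121.73) → (131.33,112.11) → (125.01,103.83) → (114.67,105.17) → (110.67,114.79) → (116.99,123.07) → (127.33,121.73) (closed)

[2] `<polygon>` regular polygon, #008000→score S518 F2040: (83.29,127.64) → (67.95,142.80) → (67.82,164.37) → (82.98,179.71) → (104.55,179.84) → (119.89,164.68) → (120.02,143.11) → (104.86,127.77) → (83.29,127.64) (closed)

[3] `<polygon>` rectangle, #000000→cut S825 F908: (9.46,125.49) → (71.75,125.49) → (71.75,47.15) → (9.46,47.15) → (9.46,125.49) (closed)

[4] `<path>` quadratic bezier, #008000→score S518 F2040: (56.83,106.79) → (73.10,105.67) → (89.44,110.63) → (105.87,121.66) → (122.38,138.77)

[5] `<path>` regular polygon, #000000→cut S825 F908: (123.05,118.14) → (129.61,120.50) → (134.94,116.00) → (133.71,109.14) → (127.15,106.78) → (121.82,111.28) → (123.05,118.14) (closed)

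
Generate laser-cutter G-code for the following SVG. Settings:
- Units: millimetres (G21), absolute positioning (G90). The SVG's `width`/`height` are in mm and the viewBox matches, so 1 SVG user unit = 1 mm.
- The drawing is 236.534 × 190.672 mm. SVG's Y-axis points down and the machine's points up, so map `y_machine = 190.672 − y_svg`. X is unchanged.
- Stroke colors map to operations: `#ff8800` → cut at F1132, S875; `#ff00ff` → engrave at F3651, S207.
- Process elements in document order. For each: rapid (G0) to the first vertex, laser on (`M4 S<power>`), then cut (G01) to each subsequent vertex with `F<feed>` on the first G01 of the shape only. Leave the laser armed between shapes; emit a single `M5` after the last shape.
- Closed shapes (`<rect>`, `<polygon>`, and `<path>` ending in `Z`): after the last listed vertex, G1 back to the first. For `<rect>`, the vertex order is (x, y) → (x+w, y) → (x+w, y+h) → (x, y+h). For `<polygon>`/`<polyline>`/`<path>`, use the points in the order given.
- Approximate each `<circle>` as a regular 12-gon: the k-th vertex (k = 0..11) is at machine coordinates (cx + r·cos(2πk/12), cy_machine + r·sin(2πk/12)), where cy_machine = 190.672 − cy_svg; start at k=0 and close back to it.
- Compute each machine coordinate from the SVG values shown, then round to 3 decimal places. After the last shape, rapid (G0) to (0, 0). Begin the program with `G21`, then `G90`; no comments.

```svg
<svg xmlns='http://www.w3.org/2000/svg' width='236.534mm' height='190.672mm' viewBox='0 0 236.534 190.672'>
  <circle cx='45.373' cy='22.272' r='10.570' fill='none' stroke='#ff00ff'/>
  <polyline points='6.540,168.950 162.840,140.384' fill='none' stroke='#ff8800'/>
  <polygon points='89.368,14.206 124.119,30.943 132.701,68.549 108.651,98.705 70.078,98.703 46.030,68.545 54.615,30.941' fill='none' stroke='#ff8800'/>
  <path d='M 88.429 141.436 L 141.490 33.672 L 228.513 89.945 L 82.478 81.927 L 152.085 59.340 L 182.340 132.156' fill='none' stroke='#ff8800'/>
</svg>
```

G21
G90
G0 X55.943 Y168.400
M4 S207
G01 X54.527 Y173.685 F3651
G01 X50.658 Y177.554
G01 X45.373 Y178.970
G01 X40.088 Y177.554
G01 X36.219 Y173.685
G01 X34.803 Y168.400
G01 X36.219 Y163.115
G01 X40.088 Y159.246
G01 X45.373 Y157.830
G01 X50.658 Y159.246
G01 X54.527 Y163.115
G01 X55.943 Y168.400
G0 X6.540 Y21.722
M4 S875
G01 X162.840 Y50.288 F1132
G0 X89.368 Y176.466
M4 S875
G01 X124.119 Y159.729 F1132
G01 X132.701 Y122.123
G01 X108.651 Y91.967
G01 X70.078 Y91.969
G01 X46.030 Y122.127
G01 X54.615 Y159.731
G01 X89.368 Y176.466
G0 X88.429 Y49.236
M4 S875
G01 X141.490 Y157.000 F1132
G01 X228.513 Y100.727
G01 X82.478 Y108.745
G01 X152.085 Y131.332
G01 X182.340 Y58.516
M5
G0 X0.000 Y0.000

1 u = 1 mm; y_m = 190.672 − y.

[1] `<circle>` circle, #ff00ff→engrave S207 F3651: (55.943,168.400) → (54.527,173.685) → (50.658,177.554) → (45.373,178.970) → (40.088,177.554) → (36.219,173.685) → (34.803,168.400) → (36.219,163.115) → (40.088,159.246) → (45.373,157.830) → (50.658,159.246) → (54.527,163.115) → (55.943,168.400) (closed)

[2] `<polyline>` line segment, #ff8800→cut S875 F1132: (6.540,21.722) → (162.840,50.288)

[3] `<polygon>` regular polygon, #ff8800→cut S875 F1132: (89.368,176.466) → (124.119,159.729) → (132.701,122.123) → (108.651,91.967) → (70.078,91.969) → (46.030,122.127) → (54.615,159.731) → (89.368,176.466) (closed)

[4] `<path>` open polyline, #ff8800→cut S875 F1132: (88.429,49.236) → (141.490,157.000) → (228.513,100.727) → (82.478,108.745) → (152.085,131.332) → (182.340,58.516)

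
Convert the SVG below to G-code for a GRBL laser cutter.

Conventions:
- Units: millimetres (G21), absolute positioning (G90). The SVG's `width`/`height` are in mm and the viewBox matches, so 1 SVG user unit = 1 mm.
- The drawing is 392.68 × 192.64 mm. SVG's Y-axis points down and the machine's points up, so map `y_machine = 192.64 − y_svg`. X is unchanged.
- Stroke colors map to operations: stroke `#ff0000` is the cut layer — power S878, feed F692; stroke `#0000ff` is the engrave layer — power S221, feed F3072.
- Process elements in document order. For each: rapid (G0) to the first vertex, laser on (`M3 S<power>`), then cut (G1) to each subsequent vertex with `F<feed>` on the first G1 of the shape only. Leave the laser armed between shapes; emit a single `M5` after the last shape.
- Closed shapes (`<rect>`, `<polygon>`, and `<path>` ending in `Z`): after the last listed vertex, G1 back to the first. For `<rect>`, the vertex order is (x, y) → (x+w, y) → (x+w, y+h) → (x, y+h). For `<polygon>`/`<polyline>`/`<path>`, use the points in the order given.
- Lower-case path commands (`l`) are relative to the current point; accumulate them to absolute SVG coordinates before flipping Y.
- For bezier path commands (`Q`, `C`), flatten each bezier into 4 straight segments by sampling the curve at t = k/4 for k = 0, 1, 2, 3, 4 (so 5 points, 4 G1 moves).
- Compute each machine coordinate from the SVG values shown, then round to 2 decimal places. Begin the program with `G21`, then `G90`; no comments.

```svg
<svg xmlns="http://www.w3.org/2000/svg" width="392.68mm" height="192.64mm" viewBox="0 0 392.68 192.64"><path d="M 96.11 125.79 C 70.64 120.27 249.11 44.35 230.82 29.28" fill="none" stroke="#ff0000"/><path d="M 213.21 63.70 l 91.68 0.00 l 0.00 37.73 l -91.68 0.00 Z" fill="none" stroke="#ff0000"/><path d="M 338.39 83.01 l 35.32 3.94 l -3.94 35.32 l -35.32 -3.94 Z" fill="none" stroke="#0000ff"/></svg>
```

G21
G90
G0 X96.11 Y66.85
M3 S878
G1 X108.99 Y82.14 F692
G1 X160.77 Y111.52
G1 X213.91 Y142.70
G1 X230.82 Y163.36
G0 X213.21 Y128.94
M3 S878
G1 X304.89 Y128.94 F692
G1 X304.89 Y91.21
G1 X213.21 Y91.21
G1 X213.21 Y128.94
G0 X338.39 Y109.63
M3 S221
G1 X373.71 Y105.69 F3072
G1 X369.77 Y70.37
G1 X334.45 Y74.31
G1 X338.39 Y109.63
M5

Since the viewBox matches the mm dimensions, user units are millimetres directly. The only transform is the Y-flip y_m = 192.64 − y_svg.

Shape 1 is a cubic bezier drawn with `<path>`. Its stroke #ff0000 means cut at S878, F692. After flipping Y the toolpath is (96.11,66.85) → (108.99,82.14) → (160.77,111.52) → (213.91,142.70) → (230.82,163.36).

Shape 2 is a rectangle drawn with `<path>`. Its stroke #ff0000 means cut at S878, F692. After flipping Y the toolpath is (213.21,128.94) → (304.89,128.94) → (304.89,91.21) → (213.21,91.21) → (213.21,128.94), returning to the start.

Shape 3 is a regular polygon drawn with `<path>`. Its stroke #0000ff means engrave at S221, F3072. After flipping Y the toolpath is (338.39,109.63) → (373.71,105.69) → (369.77,70.37) → (334.45,74.31) → (338.39,109.63), returning to the start.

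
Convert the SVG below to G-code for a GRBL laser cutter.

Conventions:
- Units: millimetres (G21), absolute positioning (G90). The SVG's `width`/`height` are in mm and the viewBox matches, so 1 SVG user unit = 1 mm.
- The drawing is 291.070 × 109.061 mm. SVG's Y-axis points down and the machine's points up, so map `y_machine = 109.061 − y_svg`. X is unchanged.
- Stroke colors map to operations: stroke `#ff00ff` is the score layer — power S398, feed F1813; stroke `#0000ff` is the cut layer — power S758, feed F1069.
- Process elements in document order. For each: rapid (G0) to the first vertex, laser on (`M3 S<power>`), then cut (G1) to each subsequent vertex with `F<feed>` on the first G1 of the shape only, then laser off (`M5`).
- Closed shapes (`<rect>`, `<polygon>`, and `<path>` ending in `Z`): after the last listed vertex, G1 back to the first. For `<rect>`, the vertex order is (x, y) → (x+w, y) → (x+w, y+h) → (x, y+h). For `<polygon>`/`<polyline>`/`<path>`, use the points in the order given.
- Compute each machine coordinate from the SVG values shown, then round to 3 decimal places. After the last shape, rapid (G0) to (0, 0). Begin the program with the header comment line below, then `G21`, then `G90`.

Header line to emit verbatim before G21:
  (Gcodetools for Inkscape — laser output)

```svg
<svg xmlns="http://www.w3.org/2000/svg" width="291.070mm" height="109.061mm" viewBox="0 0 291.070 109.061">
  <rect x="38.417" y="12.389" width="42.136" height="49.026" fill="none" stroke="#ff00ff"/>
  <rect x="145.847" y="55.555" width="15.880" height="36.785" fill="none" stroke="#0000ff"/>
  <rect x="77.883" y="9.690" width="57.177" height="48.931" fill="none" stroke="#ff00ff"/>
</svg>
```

viewBox `0 0 291.070 109.061` with mm width/height → 1 unit = 1 mm. Flip: y_m = 109.061 − y_svg.

**Shape 1** — `<rect>` rectangle, stroke `#ff00ff` → score (S398, F1813). Machine vertices: (38.417,96.672) → (80.553,96.672) → (80.553,47.646) → (38.417,47.646) → (38.417,96.672). Closed: final G1 returns to the first vertex.

**Shape 2** — `<rect>` rectangle, stroke `#0000ff` → cut (S758, F1069). Machine vertices: (145.847,53.506) → (161.727,53.506) → (161.727,16.721) → (145.847,16.721) → (145.847,53.506). Closed: final G1 returns to the first vertex.

**Shape 3** — `<rect>` rectangle, stroke `#ff00ff` → score (S398, F1813). Machine vertices: (77.883,99.371) → (135.060,99.371) → (135.060,50.440) → (77.883,50.440) → (77.883,99.371). Closed: final G1 returns to the first vertex.

(Gcodetools for Inkscape — laser output)
G21
G90
G0 X38.417 Y96.672
M3 S398
G1 X80.553 Y96.672 F1813
G1 X80.553 Y47.646
G1 X38.417 Y47.646
G1 X38.417 Y96.672
M5
G0 X145.847 Y53.506
M3 S758
G1 X161.727 Y53.506 F1069
G1 X161.727 Y16.721
G1 X145.847 Y16.721
G1 X145.847 Y53.506
M5
G0 X77.883 Y99.371
M3 S398
G1 X135.060 Y99.371 F1813
G1 X135.060 Y50.440
G1 X77.883 Y50.440
G1 X77.883 Y99.371
M5
G0 X0.000 Y0.000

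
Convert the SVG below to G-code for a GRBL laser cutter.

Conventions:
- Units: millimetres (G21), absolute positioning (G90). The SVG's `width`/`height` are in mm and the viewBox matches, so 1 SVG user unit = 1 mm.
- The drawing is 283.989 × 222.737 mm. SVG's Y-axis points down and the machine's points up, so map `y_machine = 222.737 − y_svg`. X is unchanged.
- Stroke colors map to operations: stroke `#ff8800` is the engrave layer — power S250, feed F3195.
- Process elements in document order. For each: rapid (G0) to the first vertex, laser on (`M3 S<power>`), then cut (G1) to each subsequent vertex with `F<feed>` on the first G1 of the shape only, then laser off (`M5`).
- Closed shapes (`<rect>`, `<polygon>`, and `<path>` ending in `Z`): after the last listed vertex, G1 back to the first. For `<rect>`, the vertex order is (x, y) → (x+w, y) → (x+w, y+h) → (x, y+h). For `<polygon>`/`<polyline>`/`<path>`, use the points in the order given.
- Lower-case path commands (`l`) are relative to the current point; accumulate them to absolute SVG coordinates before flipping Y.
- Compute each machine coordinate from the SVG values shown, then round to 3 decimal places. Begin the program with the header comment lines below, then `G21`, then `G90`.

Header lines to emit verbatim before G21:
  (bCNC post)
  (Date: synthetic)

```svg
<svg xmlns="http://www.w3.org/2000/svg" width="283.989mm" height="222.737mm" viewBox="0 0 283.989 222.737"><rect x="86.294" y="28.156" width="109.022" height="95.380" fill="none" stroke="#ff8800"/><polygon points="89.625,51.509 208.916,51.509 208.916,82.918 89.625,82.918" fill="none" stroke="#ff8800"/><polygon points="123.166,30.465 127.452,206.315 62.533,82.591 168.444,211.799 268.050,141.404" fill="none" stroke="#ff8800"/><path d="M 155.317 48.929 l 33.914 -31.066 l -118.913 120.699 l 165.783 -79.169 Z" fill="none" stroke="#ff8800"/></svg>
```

Since the viewBox matches the mm dimensions, user units are millimetres directly. The only transform is the Y-flip y_m = 222.737 − y_svg.

Shape 1 is a rectangle drawn with `<rect>`. Its stroke #ff8800 means engrave at S250, F3195. After flipping Y the toolpath is (86.294,194.581) → (195.316,194.581) → (195.316,99.201) → (86.294,99.201) → (86.294,194.581), returning to the start.

Shape 2 is a rectangle drawn with `<polygon>`. Its stroke #ff8800 means engrave at S250, F3195. After flipping Y the toolpath is (89.625,171.228) → (208.916,171.228) → (208.916,139.819) → (89.625,139.819) → (89.625,171.228), returning to the start.

Shape 3 is a closed polygon drawn with `<polygon>`. Its stroke #ff8800 means engrave at S250, F3195. After flipping Y the toolpath is (123.166,192.272) → (127.452,16.422) → (62.533,140.146) → (168.444,10.938) → (268.050,81.333) → (123.166,192.272), returning to the start.

Shape 4 is a closed polygon drawn with `<path>`. Its stroke #ff8800 means engrave at S250, F3195. After flipping Y the toolpath is (155.317,173.808) → (189.231,204.874) → (70.318,84.175) → (236.101,163.344) → (155.317,173.808), returning to the start.

(bCNC post)
(Date: synthetic)
G21
G90
G0 X86.294 Y194.581
M3 S250
G1 X195.316 Y194.581 F3195
G1 X195.316 Y99.201
G1 X86.294 Y99.201
G1 X86.294 Y194.581
M5
G0 X89.625 Y171.228
M3 S250
G1 X208.916 Y171.228 F3195
G1 X208.916 Y139.819
G1 X89.625 Y139.819
G1 X89.625 Y171.228
M5
G0 X123.166 Y192.272
M3 S250
G1 X127.452 Y16.422 F3195
G1 X62.533 Y140.146
G1 X168.444 Y10.938
G1 X268.050 Y81.333
G1 X123.166 Y192.272
M5
G0 X155.317 Y173.808
M3 S250
G1 X189.231 Y204.874 F3195
G1 X70.318 Y84.175
G1 X236.101 Y163.344
G1 X155.317 Y173.808
M5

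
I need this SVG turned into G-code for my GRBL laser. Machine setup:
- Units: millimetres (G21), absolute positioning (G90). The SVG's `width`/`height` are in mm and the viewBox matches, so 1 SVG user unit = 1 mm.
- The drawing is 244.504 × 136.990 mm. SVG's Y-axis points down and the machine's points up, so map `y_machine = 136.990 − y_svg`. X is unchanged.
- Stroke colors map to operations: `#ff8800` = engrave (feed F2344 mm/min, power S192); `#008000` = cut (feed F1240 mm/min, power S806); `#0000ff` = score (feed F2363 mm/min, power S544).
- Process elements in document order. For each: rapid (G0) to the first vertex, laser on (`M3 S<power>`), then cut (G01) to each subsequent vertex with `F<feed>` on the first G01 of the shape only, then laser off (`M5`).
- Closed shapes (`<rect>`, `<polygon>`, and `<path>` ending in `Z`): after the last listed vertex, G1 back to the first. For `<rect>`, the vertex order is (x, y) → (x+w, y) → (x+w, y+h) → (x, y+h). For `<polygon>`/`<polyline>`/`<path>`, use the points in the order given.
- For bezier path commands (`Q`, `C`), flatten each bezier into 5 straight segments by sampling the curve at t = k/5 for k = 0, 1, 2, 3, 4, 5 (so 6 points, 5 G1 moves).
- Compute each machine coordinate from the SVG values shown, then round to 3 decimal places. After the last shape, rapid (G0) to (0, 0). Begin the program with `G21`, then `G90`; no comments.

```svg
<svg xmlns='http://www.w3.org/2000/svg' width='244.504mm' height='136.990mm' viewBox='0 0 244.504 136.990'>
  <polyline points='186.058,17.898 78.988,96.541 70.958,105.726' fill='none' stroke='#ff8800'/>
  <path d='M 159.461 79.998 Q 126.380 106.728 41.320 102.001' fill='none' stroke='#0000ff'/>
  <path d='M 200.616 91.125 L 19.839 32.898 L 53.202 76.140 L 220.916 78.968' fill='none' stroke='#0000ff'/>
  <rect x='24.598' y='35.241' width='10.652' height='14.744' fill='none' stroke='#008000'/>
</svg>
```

viewBox `0 0 244.504 136.990` with mm width/height → 1 unit = 1 mm. Flip: y_m = 136.990 − y_svg.

**Shape 1** — `<polyline>` open polyline, stroke `#ff8800` → engrave (S192, F2344). Machine vertices: (186.058,119.092) → (78.988,40.449) → (70.958,31.264). Open path.

**Shape 2** — `<path>` quadratic bezier, stroke `#0000ff` → score (S544, F2363). Control points (SVG): P0=(159.461,79.998), P1=(126.380,106.728), P2=(41.320,102.001); sampled at t=k/5. Machine vertices: (159.461,56.992) → (144.149,47.558) → (124.680,40.641) → (101.051,36.241) → (73.265,34.356) → (41.320,34.989). Open path.

**Shape 3** — `<path>` open polyline, stroke `#0000ff` → score (S544, F2363). Machine vertices: (200.616,45.865) → (19.839,104.092) → (53.202,60.850) → (220.916,58.022). Open path.

**Shape 4** — `<rect>` rectangle, stroke `#008000` → cut (S806, F1240). Machine vertices: (24.598,101.749) → (35.250,101.749) → (35.250,87.005) → (24.598,87.005) → (24.598,101.749). Closed: final G1 returns to the first vertex.

G21
G90
G0 X186.058 Y119.092
M3 S192
G01 X78.988 Y40.449 F2344
G01 X70.958 Y31.264
M5
G0 X159.461 Y56.992
M3 S544
G01 X144.149 Y47.558 F2363
G01 X124.680 Y40.641
G01 X101.051 Y36.241
G01 X73.265 Y34.356
G01 X41.320 Y34.989
M5
G0 X200.616 Y45.865
M3 S544
G01 X19.839 Y104.092 F2363
G01 X53.202 Y60.850
G01 X220.916 Y58.022
M5
G0 X24.598 Y101.749
M3 S806
G01 X35.250 Y101.749 F1240
G01 X35.250 Y87.005
G01 X24.598 Y87.005
G01 X24.598 Y101.749
M5
G0 X0.000 Y0.000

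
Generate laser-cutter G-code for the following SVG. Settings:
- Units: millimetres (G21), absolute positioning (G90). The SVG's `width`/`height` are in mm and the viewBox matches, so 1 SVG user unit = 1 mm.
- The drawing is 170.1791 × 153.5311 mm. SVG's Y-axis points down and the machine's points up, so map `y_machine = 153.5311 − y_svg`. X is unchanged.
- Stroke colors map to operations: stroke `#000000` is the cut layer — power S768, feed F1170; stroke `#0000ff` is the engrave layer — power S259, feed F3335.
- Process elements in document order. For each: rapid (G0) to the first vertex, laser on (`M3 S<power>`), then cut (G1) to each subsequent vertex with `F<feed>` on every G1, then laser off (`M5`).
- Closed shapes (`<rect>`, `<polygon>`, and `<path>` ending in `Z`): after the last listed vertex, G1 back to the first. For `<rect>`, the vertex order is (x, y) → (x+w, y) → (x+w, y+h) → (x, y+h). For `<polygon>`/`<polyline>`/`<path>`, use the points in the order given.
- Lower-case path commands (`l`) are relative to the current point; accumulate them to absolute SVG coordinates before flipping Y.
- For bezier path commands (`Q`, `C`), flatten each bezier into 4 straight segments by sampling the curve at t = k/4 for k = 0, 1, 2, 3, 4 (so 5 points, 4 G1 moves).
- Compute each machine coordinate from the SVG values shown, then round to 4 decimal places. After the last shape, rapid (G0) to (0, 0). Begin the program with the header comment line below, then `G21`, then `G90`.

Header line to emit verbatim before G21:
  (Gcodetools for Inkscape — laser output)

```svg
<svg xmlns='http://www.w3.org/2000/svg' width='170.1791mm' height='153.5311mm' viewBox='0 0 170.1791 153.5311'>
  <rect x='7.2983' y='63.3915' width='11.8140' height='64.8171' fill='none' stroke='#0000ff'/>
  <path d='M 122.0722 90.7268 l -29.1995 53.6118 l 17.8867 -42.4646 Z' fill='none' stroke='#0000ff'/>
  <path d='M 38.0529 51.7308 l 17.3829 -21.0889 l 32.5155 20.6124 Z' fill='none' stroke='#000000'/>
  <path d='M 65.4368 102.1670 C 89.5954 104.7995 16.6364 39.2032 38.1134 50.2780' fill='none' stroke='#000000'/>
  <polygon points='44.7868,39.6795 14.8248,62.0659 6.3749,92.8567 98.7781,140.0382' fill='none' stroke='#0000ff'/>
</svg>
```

(Gcodetools for Inkscape — laser output)
G21
G90
G0 X7.2983 Y90.1396
M3 S259
G1 X19.1123 Y90.1396 F3335
G1 X19.1123 Y25.3225 F3335
G1 X7.2983 Y25.3225 F3335
G1 X7.2983 Y90.1396 F3335
M5
G0 X122.0722 Y62.8043
M3 S259
G1 X92.8727 Y9.1925 F3335
G1 X110.7594 Y51.6571 F3335
G1 X122.0722 Y62.8043 F3335
M5
G0 X38.0529 Y101.8003
M3 S768
G1 X55.4358 Y122.8892 F1170
G1 X87.9513 Y102.2768 F1170
G1 X38.0529 Y101.8003 F1170
M5
G0 X65.4368 Y51.3641
M3 S768
G1 X68.3392 Y59.9186 F1170
G1 X52.7807 Y80.4745 F1170
G1 X36.7194 Y99.4474 F1170
G1 X38.1134 Y103.2531 F1170
M5
G0 X44.7868 Y113.8516
M3 S259
G1 X14.8248 Y91.4652 F3335
G1 X6.3749 Y60.6744 F3335
G1 X98.7781 Y13.4929 F3335
G1 X44.7868 Y113.8516 F3335
M5
G0 X0.0000 Y0.0000

viewBox `0 0 170.1791 153.5311` with mm width/height → 1 unit = 1 mm. Flip: y_m = 153.5311 − y_svg.

**Shape 1** — `<rect>` rectangle, stroke `#0000ff` → engrave (S259, F3335). Machine vertices: (7.2983,90.1396) → (19.1123,90.1396) → (19.1123,25.3225) → (7.2983,25.3225) → (7.2983,90.1396). Closed: final G1 returns to the first vertex.

**Shape 2** — `<path>` closed polygon, stroke `#0000ff` → engrave (S259, F3335). Machine vertices: (122.0722,62.8043) → (92.8727,9.1925) → (110.7594,51.6571) → (122.0722,62.8043). Closed: final G1 returns to the first vertex.

**Shape 3** — `<path>` closed polygon, stroke `#000000` → cut (S768, F1170). Machine vertices: (38.0529,101.8003) → (55.4358,122.8892) → (87.9513,102.2768) → (38.0529,101.8003). Closed: final G1 returns to the first vertex.

**Shape 4** — `<path>` cubic bezier, stroke `#000000` → cut (S768, F1170). Control points (SVG): P0=(65.4368,102.1670), P1=(89.5954,104.7995), P2=(16.6364,39.2032), P3=(38.1134,50.2780); sampled at t=k/4. Machine vertices: (65.4368,51.3641) → (68.3392,59.9186) → (52.7807,80.4745) → (36.7194,99.4474) → (38.1134,103.2531). Open path.

**Shape 5** — `<polygon>` closed polygon, stroke `#0000ff` → engrave (S259, F3335). Machine vertices: (44.7868,113.8516) → (14.8248,91.4652) → (6.3749,60.6744) → (98.7781,13.4929) → (44.7868,113.8516). Closed: final G1 returns to the first vertex.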